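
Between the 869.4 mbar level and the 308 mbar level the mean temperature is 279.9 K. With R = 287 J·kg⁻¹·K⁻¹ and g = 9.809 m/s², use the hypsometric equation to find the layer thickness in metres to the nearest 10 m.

Hypsometric equation: Δz = (R T̄/g) ln(P₁/P₂).
R T̄/g = 287 × 279.9 / 9.809 = 8189.6 m.
ln(869.4/308) = ln(2.8227) = 1.0377.
Δz = 8189.6 × 1.0377 = 8498.3 m.

Δz ≈ 8500 m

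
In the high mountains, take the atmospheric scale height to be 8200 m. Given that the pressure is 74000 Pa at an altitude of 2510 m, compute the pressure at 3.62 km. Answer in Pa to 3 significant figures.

P ≈ 64600 Pa

Between two levels, P₂ = P₁ exp(−Δz/H) with Δz = z₂ − z₁.
Δz = 3620.0 − 2510.0 = 1110.0 m; Δz/H = 1110.0/8200.0 = 0.13537.
P₂ = 74000 × exp(−0.13537) = 74000 × 0.87339 = 64631 Pa.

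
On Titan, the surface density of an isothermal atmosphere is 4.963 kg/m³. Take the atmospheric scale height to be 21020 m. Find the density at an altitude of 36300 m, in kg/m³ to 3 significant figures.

ρ ≈ 0.883 kg/m³

In an isothermal atmosphere, density decays like pressure: ρ = ρ₀ exp(−z/H).
z/H = 36300/21020 = 1.7269; exp(−1.7269) = 0.17783.
ρ = 4.963 × 0.17783 = 0.88257 kg/m³.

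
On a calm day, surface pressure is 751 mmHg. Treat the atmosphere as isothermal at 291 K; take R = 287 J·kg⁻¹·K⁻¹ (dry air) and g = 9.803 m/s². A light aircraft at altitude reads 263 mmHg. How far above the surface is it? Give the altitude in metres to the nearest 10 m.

z ≈ 8940 m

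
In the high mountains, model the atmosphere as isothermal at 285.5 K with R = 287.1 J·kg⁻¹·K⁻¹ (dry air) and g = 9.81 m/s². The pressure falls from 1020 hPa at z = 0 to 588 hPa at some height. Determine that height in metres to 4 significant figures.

Scale height: H = RT/g = 287.1 × 285.5 / 9.81 = 8355.5 m.
Invert the barometric formula: z = H ln(P₀/P).
P₀/P = 1020/588 = 1.7347; ln(1.7347) = 0.55083.
z = 8355.5 × 0.55083 = 4602.5 m.

z ≈ 4602 m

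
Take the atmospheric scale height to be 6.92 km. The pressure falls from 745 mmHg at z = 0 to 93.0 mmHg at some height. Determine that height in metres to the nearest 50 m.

Invert the barometric formula: z = H ln(P₀/P).
P₀/P = 745/93.0 = 8.0108; ln(8.0108) = 2.0808.
z = 6920.0 × 2.0808 = 14399 m.

z ≈ 14400 m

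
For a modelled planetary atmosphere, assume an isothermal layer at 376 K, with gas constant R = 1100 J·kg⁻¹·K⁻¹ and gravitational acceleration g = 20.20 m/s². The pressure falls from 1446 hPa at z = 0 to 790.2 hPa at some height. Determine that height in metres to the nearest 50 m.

z ≈ 12350 m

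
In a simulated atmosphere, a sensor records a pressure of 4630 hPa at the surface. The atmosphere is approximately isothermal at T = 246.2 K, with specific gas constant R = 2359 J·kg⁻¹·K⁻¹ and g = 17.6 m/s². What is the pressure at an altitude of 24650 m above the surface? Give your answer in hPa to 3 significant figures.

Scale height: H = RT/g = 2359 × 246.2 / 17.6 = 32999 m.
Barometric formula: P = P₀ exp(−z/H).
z/H = 24650/32999 = 0.74699; exp(−0.74699) = 0.47379.
P = 4630 × 0.47379 = 2193.6 hPa.

P ≈ 2190 hPa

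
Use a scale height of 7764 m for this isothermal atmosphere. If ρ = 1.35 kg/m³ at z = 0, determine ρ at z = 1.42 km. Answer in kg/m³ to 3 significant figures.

In an isothermal atmosphere, density decays like pressure: ρ = ρ₀ exp(−z/H).
z/H = 1420.0/7764.0 = 0.18290; exp(−0.18290) = 0.83285.
ρ = 1.35 × 0.83285 = 1.1243 kg/m³.

ρ ≈ 1.12 kg/m³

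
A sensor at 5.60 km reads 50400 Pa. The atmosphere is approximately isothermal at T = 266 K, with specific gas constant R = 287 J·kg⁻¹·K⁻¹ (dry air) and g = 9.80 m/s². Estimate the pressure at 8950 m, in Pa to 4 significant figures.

Scale height: H = RT/g = 287 × 266 / 9.80 = 7790.0 m.
Between two levels, P₂ = P₁ exp(−Δz/H) with Δz = z₂ − z₁.
Δz = 8950.0 − 5600.0 = 3350.0 m; Δz/H = 3350.0/7790.0 = 0.43004.
P₂ = 50400 × exp(−0.43004) = 50400 × 0.65048 = 32784 Pa.

P ≈ 32780 Pa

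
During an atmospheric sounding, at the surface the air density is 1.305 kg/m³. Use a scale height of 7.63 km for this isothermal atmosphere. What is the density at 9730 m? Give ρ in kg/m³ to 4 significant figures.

In an isothermal atmosphere, density decays like pressure: ρ = ρ₀ exp(−z/H).
z/H = 9730.0/7630.0 = 1.2752; exp(−1.2752) = 0.27938.
ρ = 1.305 × 0.27938 = 0.36459 kg/m³.

ρ ≈ 0.3646 kg/m³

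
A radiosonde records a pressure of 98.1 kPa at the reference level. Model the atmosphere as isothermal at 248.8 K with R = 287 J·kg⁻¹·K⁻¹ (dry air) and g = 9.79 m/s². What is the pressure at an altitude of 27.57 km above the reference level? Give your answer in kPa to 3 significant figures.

Scale height: H = RT/g = 287 × 248.8 / 9.79 = 7293.7 m.
Barometric formula: P = P₀ exp(−z/H).
z/H = 27570/7293.7 = 3.7800; exp(−3.7800) = 0.022823.
P = 98.1 × 0.022823 = 2.2389 kPa.

P ≈ 2.24 kPa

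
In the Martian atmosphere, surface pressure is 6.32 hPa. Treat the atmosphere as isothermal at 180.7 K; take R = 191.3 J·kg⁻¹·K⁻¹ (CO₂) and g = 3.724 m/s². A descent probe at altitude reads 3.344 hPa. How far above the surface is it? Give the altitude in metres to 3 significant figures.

Scale height: H = RT/g = 191.3 × 180.7 / 3.724 = 9282.5 m.
Invert the barometric formula: z = H ln(P₀/P).
P₀/P = 6.32/3.344 = 1.8900; ln(1.8900) = 0.63658.
z = 9282.5 × 0.63658 = 5909.1 m.

z ≈ 5910 m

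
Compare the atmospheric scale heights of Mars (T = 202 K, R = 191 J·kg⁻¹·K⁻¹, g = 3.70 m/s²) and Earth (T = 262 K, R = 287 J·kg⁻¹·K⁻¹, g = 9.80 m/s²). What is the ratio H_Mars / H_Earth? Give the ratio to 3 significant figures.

H_Mars/H_Earth ≈ 1.36

H = RT/g for each body.
H_Mars = 191 × 202 / 3.70 = 10428 m.
H_Earth = 287 × 262 / 9.80 = 7672.9 m.
H_Mars/H_Earth = 10428/7672.9 = 1.3591.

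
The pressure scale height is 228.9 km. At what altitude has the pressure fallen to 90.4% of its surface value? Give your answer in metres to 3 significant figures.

z ≈ 23100 m

Set P/P₀ = exp(−z/H) = 0.904, so z = −H ln(0.904).
−ln(0.904) = 0.10093; z = 228900 × 0.10093 = 23103 m.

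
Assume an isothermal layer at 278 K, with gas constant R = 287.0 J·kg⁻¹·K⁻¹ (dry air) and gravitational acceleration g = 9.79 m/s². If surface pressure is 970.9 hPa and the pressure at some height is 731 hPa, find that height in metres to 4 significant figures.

Scale height: H = RT/g = 287.0 × 278 / 9.79 = 8149.7 m.
Invert the barometric formula: z = H ln(P₀/P).
P₀/P = 970.9/731 = 1.3282; ln(1.3282) = 0.28382.
z = 8149.7 × 0.28382 = 2313.0 m.

z ≈ 2313 m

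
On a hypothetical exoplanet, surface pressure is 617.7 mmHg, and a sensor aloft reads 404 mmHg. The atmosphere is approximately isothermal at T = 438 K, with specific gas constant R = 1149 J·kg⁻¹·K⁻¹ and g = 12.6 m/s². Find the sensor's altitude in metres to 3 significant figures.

z ≈ 17000 m

Scale height: H = RT/g = 1149 × 438 / 12.6 = 39941 m.
Invert the barometric formula: z = H ln(P₀/P).
P₀/P = 617.7/404 = 1.5290; ln(1.5290) = 0.42461.
z = 39941 × 0.42461 = 16959 m.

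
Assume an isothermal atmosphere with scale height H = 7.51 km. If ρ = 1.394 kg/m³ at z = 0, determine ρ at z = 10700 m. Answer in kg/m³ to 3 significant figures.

ρ ≈ 0.335 kg/m³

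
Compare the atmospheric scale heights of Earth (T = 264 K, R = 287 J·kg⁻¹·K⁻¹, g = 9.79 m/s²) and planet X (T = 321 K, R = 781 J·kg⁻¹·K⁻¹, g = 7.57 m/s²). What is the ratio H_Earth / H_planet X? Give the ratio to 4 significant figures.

H_Earth/H_planet X ≈ 0.2337

H = RT/g for each body.
H_Earth = 287 × 264 / 9.79 = 7739.3 m.
H_planet X = 781 × 321 / 7.57 = 33118 m.
H_Earth/H_planet X = 7739.3/33118 = 0.23369.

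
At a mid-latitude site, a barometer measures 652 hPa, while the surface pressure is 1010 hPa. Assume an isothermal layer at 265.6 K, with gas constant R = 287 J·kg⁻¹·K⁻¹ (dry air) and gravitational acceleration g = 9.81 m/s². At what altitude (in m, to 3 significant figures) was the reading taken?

Scale height: H = RT/g = 287 × 265.6 / 9.81 = 7770.4 m.
Invert the barometric formula: z = H ln(P₀/P).
P₀/P = 1010/652 = 1.5491; ln(1.5491) = 0.43767.
z = 7770.4 × 0.43767 = 3400.9 m.

z ≈ 3400 m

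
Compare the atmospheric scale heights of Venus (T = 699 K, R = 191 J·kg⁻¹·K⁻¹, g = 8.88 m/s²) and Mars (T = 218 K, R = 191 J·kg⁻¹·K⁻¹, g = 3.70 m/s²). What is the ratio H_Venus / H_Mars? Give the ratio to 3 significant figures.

H_Venus/H_Mars ≈ 1.34

H = RT/g for each body.
H_Venus = 191 × 699 / 8.88 = 15035 m.
H_Mars = 191 × 218 / 3.70 = 11254 m.
H_Venus/H_Mars = 15035/11254 = 1.3360.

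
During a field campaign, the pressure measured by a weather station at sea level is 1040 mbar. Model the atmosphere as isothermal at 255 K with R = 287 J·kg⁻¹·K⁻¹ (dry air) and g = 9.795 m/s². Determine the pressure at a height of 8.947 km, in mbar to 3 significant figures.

Scale height: H = RT/g = 287 × 255 / 9.795 = 7471.7 m.
Barometric formula: P = P₀ exp(−z/H).
z/H = 8947.0/7471.7 = 1.1975; exp(−1.1975) = 0.30195.
P = 1040 × 0.30195 = 314.03 mbar.

P ≈ 314 mbar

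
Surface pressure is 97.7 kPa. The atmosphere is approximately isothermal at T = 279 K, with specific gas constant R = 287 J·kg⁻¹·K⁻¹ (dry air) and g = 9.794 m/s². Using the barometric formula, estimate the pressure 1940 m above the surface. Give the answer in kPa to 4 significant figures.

P ≈ 77.06 kPa

Scale height: H = RT/g = 287 × 279 / 9.794 = 8175.7 m.
Barometric formula: P = P₀ exp(−z/H).
z/H = 1940.0/8175.7 = 0.23729; exp(−0.23729) = 0.78876.
P = 97.7 × 0.78876 = 77.062 kPa.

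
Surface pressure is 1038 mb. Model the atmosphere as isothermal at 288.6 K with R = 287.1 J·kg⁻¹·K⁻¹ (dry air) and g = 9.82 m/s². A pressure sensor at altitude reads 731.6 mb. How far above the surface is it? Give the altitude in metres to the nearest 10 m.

z ≈ 2950 m

Scale height: H = RT/g = 287.1 × 288.6 / 9.82 = 8437.6 m.
Invert the barometric formula: z = H ln(P₀/P).
P₀/P = 1038/731.6 = 1.4188; ln(1.4188) = 0.34981.
z = 8437.6 × 0.34981 = 2951.6 m.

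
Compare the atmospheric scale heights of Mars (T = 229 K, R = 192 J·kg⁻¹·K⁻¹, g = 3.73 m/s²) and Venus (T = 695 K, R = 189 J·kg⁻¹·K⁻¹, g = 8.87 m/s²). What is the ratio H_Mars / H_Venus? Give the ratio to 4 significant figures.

H = RT/g for each body.
H_Mars = 192 × 229 / 3.73 = 11788 m.
H_Venus = 189 × 695 / 8.87 = 14809 m.
H_Mars/H_Venus = 11788/14809 = 0.79600.

H_Mars/H_Venus ≈ 0.7960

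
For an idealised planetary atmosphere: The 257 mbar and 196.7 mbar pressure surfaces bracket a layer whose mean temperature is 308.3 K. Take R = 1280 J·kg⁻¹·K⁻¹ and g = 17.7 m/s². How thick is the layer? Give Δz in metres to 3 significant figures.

Δz ≈ 5960 m

Hypsometric equation: Δz = (R T̄/g) ln(P₁/P₂).
R T̄/g = 1280 × 308.3 / 17.7 = 22295 m.
ln(257/196.7) = ln(1.3066) = 0.26743.
Δz = 22295 × 0.26743 = 5962.4 m.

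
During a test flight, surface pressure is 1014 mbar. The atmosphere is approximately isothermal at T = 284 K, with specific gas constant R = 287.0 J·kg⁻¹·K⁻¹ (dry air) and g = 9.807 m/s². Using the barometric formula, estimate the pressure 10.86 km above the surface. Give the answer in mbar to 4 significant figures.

Scale height: H = RT/g = 287.0 × 284 / 9.807 = 8311.2 m.
Barometric formula: P = P₀ exp(−z/H).
z/H = 10860/8311.2 = 1.3067; exp(−1.3067) = 0.27071.
P = 1014 × 0.27071 = 274.50 mbar.

P ≈ 274.5 mbar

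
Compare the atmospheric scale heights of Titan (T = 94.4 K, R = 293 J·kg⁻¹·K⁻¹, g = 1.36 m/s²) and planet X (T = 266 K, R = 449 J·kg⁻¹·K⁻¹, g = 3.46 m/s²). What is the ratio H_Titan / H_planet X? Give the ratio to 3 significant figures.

H_Titan/H_planet X ≈ 0.589

H = RT/g for each body.
H_Titan = 293 × 94.4 / 1.36 = 20338 m.
H_planet X = 449 × 266 / 3.46 = 34518 m.
H_Titan/H_planet X = 20338/34518 = 0.58920.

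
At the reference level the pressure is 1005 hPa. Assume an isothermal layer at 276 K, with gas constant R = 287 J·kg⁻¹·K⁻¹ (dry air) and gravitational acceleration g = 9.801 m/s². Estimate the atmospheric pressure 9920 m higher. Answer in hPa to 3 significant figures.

P ≈ 295 hPa

Scale height: H = RT/g = 287 × 276 / 9.801 = 8082.0 m.
Barometric formula: P = P₀ exp(−z/H).
z/H = 9920.0/8082.0 = 1.2274; exp(−1.2274) = 0.29305.
P = 1005 × 0.29305 = 294.52 hPa.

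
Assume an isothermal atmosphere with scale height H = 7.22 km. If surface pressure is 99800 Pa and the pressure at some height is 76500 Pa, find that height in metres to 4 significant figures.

Invert the barometric formula: z = H ln(P₀/P).
P₀/P = 99800/76500 = 1.3046; ln(1.3046) = 0.26590.
z = 7220.0 × 0.26590 = 1919.8 m.

z ≈ 1920 m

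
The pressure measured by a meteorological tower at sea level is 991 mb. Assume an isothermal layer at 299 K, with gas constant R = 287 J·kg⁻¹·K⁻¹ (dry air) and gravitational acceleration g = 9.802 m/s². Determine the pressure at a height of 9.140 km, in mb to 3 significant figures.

Scale height: H = RT/g = 287 × 299 / 9.802 = 8754.6 m.
Barometric formula: P = P₀ exp(−z/H).
z/H = 9140.0/8754.6 = 1.0440; exp(−1.0440) = 0.35204.
P = 991 × 0.35204 = 348.87 mb.

P ≈ 349 mb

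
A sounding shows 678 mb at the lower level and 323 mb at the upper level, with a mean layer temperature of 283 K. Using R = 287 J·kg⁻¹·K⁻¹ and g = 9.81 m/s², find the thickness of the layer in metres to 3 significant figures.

Hypsometric equation: Δz = (R T̄/g) ln(P₁/P₂).
R T̄/g = 287 × 283 / 9.81 = 8279.4 m.
ln(678/323) = ln(2.0991) = 0.74151.
Δz = 8279.4 × 0.74151 = 6139.3 m.

Δz ≈ 6140 m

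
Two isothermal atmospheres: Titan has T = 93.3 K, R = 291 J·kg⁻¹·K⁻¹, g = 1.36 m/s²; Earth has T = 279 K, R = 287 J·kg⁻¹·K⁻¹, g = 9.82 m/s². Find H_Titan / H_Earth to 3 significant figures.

H = RT/g for each body.
H_Titan = 291 × 93.3 / 1.36 = 19963 m.
H_Earth = 287 × 279 / 9.82 = 8154.1 m.
H_Titan/H_Earth = 19963/8154.1 = 2.4482.

H_Titan/H_Earth ≈ 2.45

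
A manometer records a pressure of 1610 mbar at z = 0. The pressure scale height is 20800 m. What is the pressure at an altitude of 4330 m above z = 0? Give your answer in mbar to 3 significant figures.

P ≈ 1310 mbar

Barometric formula: P = P₀ exp(−z/H).
z/H = 4330.0/20800 = 0.20817; exp(−0.20817) = 0.81207.
P = 1610 × 0.81207 = 1307.4 mbar.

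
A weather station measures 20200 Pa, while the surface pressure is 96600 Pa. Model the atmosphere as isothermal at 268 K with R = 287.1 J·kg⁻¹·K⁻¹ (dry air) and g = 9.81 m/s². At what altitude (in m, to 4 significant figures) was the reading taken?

Scale height: H = RT/g = 287.1 × 268 / 9.81 = 7843.3 m.
Invert the barometric formula: z = H ln(P₀/P).
P₀/P = 96600/20200 = 4.7822; ln(4.7822) = 1.5649.
z = 7843.3 × 1.5649 = 12274 m.

z ≈ 12270 m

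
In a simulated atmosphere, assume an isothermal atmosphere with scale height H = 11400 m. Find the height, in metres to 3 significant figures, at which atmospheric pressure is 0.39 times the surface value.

z ≈ 10700 m

Set P/P₀ = exp(−z/H) = 0.39, so z = −H ln(0.39).
−ln(0.39) = 0.94161; z = 11400 × 0.94161 = 10734 m.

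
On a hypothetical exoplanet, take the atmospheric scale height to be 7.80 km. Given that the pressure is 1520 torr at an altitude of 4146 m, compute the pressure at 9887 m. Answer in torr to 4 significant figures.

P ≈ 728.1 torr

Between two levels, P₂ = P₁ exp(−Δz/H) with Δz = z₂ − z₁.
Δz = 9887.0 − 4146.0 = 5741.0 m; Δz/H = 5741.0/7800.0 = 0.73603.
P₂ = 1520 × exp(−0.73603) = 1520 × 0.47901 = 728.10 torr.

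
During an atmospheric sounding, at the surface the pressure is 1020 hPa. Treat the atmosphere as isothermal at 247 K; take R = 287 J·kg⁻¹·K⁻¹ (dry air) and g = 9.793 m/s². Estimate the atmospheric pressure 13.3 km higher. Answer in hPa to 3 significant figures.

Scale height: H = RT/g = 287 × 247 / 9.793 = 7238.7 m.
Barometric formula: P = P₀ exp(−z/H).
z/H = 13300/7238.7 = 1.8373; exp(−1.8373) = 0.15925.
P = 1020 × 0.15925 = 162.44 hPa.

P ≈ 162 hPa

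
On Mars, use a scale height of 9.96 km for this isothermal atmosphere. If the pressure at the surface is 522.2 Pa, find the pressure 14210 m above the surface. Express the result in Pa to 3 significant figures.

P ≈ 125 Pa

Barometric formula: P = P₀ exp(−z/H).
z/H = 14210/9960.0 = 1.4267; exp(−1.4267) = 0.24010.
P = 522.2 × 0.24010 = 125.38 Pa.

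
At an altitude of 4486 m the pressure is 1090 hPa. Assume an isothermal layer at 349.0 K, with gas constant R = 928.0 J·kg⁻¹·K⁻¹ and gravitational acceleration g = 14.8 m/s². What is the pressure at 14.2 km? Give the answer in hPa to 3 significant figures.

P ≈ 699 hPa

Scale height: H = RT/g = 928.0 × 349.0 / 14.8 = 21883 m.
Between two levels, P₂ = P₁ exp(−Δz/H) with Δz = z₂ − z₁.
Δz = 14200 − 4486.0 = 9714.0 m; Δz/H = 9714.0/21883 = 0.44391.
P₂ = 1090 × exp(−0.44391) = 1090 × 0.64152 = 699.26 hPa.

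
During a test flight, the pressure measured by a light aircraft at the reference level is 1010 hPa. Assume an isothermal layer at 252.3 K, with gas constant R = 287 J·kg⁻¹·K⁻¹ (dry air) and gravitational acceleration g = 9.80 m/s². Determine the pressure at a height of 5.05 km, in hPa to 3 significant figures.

Scale height: H = RT/g = 287 × 252.3 / 9.80 = 7388.8 m.
Barometric formula: P = P₀ exp(−z/H).
z/H = 5050.0/7388.8 = 0.68347; exp(−0.68347) = 0.50486.
P = 1010 × 0.50486 = 509.91 hPa.

P ≈ 510 hPa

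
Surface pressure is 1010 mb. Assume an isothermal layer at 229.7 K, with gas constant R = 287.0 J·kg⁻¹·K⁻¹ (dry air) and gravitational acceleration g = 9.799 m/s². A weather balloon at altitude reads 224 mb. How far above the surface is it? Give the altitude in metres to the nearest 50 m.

Scale height: H = RT/g = 287.0 × 229.7 / 9.799 = 6727.6 m.
Invert the barometric formula: z = H ln(P₀/P).
P₀/P = 1010/224 = 4.5089; ln(4.5089) = 1.5061.
z = 6727.6 × 1.5061 = 10132 m.

z ≈ 10150 m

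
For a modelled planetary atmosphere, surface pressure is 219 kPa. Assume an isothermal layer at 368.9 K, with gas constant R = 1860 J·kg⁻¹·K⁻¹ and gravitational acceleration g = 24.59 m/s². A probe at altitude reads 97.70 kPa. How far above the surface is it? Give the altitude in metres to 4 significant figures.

Scale height: H = RT/g = 1860 × 368.9 / 24.59 = 27904 m.
Invert the barometric formula: z = H ln(P₀/P).
P₀/P = 219/97.70 = 2.2416; ln(2.2416) = 0.80719.
z = 27904 × 0.80719 = 22524 m.

z ≈ 22520 m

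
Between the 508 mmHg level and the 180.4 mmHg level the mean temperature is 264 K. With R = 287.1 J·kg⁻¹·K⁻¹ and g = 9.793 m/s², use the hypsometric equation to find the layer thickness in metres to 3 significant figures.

Hypsometric equation: Δz = (R T̄/g) ln(P₁/P₂).
R T̄/g = 287.1 × 264 / 9.793 = 7739.7 m.
ln(508/180.4) = ln(2.8160) = 1.0353.
Δz = 7739.7 × 1.0353 = 8012.9 m.

Δz ≈ 8010 m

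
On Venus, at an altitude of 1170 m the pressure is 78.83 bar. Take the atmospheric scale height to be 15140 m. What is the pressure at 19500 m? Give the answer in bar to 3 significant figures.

Between two levels, P₂ = P₁ exp(−Δz/H) with Δz = z₂ − z₁.
Δz = 19500 − 1170.0 = 18330 m; Δz/H = 18330/15140 = 1.2107.
P₂ = 78.83 × exp(−1.2107) = 78.83 × 0.29799 = 23.491 bar.

P ≈ 23.5 bar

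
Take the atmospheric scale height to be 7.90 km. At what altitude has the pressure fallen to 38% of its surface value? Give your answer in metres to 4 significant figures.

z ≈ 7644 m

Set P/P₀ = exp(−z/H) = 0.38, so z = −H ln(0.38).
−ln(0.38) = 0.96758; z = 7900.0 × 0.96758 = 7643.9 m.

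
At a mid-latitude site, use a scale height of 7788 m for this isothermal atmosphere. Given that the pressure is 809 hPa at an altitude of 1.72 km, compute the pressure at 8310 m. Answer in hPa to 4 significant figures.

Between two levels, P₂ = P₁ exp(−Δz/H) with Δz = z₂ − z₁.
Δz = 8310.0 − 1720.0 = 6590.0 m; Δz/H = 6590.0/7788.0 = 0.84617.
P₂ = 809 × exp(−0.84617) = 809 × 0.42906 = 347.11 hPa.

P ≈ 347.1 hPa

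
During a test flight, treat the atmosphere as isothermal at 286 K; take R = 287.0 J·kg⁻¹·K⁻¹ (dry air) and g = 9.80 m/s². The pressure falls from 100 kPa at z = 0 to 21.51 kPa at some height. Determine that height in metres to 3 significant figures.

Scale height: H = RT/g = 287.0 × 286 / 9.80 = 8375.7 m.
Invert the barometric formula: z = H ln(P₀/P).
P₀/P = 100/21.51 = 4.6490; ln(4.6490) = 1.5367.
z = 8375.7 × 1.5367 = 12871 m.

z ≈ 12900 m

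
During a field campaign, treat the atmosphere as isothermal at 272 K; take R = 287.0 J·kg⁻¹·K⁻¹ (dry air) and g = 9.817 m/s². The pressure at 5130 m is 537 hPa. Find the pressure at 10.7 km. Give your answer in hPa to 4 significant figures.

Scale height: H = RT/g = 287.0 × 272 / 9.817 = 7951.9 m.
Between two levels, P₂ = P₁ exp(−Δz/H) with Δz = z₂ − z₁.
Δz = 10700 − 5130.0 = 5570.0 m; Δz/H = 5570.0/7951.9 = 0.70046.
P₂ = 537 × exp(−0.70046) = 537 × 0.49636 = 266.55 hPa.

P ≈ 266.5 hPa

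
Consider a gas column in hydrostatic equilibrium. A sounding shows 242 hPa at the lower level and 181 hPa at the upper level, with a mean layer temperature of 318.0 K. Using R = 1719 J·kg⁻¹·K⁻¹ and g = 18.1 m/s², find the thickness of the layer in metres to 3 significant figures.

Hypsometric equation: Δz = (R T̄/g) ln(P₁/P₂).
R T̄/g = 1719 × 318.0 / 18.1 = 30201 m.
ln(242/181) = ln(1.3370) = 0.29043.
Δz = 30201 × 0.29043 = 8771.3 m.

Δz ≈ 8770 m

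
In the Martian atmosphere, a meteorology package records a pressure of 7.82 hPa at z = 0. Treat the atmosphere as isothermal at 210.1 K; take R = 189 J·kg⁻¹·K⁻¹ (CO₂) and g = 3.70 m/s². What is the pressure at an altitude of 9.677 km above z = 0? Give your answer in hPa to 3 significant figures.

Scale height: H = RT/g = 189 × 210.1 / 3.70 = 10732 m.
Barometric formula: P = P₀ exp(−z/H).
z/H = 9677.0/10732 = 0.90170; exp(−0.90170) = 0.40588.
P = 7.82 × 0.40588 = 3.1740 hPa.

P ≈ 3.17 hPa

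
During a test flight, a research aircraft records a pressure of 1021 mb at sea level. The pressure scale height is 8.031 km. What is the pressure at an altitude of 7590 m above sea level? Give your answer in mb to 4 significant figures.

Barometric formula: P = P₀ exp(−z/H).
z/H = 7590.0/8031.0 = 0.94509; exp(−0.94509) = 0.38864.
P = 1021 × 0.38864 = 396.80 mb.

P ≈ 396.8 mb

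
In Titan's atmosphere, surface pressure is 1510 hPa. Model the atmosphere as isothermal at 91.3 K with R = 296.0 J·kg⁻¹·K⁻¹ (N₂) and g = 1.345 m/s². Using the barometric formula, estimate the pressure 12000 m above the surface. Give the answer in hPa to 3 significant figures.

P ≈ 831 hPa

Scale height: H = RT/g = 296.0 × 91.3 / 1.345 = 20093 m.
Barometric formula: P = P₀ exp(−z/H).
z/H = 12000/20093 = 0.59722; exp(−0.59722) = 0.55034.
P = 1510 × 0.55034 = 831.01 hPa.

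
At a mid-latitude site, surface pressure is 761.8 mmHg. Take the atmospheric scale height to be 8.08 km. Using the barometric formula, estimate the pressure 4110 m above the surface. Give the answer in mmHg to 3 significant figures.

Barometric formula: P = P₀ exp(−z/H).
z/H = 4110.0/8080.0 = 0.50866; exp(−0.50866) = 0.60130.
P = 761.8 × 0.60130 = 458.07 mmHg.

P ≈ 458 mmHg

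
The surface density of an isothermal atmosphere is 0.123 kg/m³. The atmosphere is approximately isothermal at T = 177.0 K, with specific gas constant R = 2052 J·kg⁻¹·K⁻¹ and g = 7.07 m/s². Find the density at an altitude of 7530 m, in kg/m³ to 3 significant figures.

ρ ≈ 0.106 kg/m³

Scale height: H = RT/g = 2052 × 177.0 / 7.07 = 51373 m.
In an isothermal atmosphere, density decays like pressure: ρ = ρ₀ exp(−z/H).
z/H = 7530.0/51373 = 0.14658; exp(−0.14658) = 0.86366.
ρ = 0.123 × 0.86366 = 0.10623 kg/m³.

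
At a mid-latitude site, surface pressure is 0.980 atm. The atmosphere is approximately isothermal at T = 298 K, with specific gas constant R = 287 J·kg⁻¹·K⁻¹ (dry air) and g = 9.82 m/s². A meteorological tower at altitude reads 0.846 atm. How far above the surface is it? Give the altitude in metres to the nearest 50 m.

z ≈ 1300 m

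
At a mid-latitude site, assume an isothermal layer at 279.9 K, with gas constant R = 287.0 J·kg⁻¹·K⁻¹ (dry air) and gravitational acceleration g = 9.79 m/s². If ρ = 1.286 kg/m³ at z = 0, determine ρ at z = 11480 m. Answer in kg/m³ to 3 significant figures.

Scale height: H = RT/g = 287.0 × 279.9 / 9.79 = 8205.4 m.
In an isothermal atmosphere, density decays like pressure: ρ = ρ₀ exp(−z/H).
z/H = 11480/8205.4 = 1.3991; exp(−1.3991) = 0.24682.
ρ = 1.286 × 0.24682 = 0.31741 kg/m³.

ρ ≈ 0.317 kg/m³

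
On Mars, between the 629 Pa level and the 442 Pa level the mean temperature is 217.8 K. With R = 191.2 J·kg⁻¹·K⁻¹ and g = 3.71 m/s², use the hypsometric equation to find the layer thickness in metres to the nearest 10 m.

Δz ≈ 3960 m

Hypsometric equation: Δz = (R T̄/g) ln(P₁/P₂).
R T̄/g = 191.2 × 217.8 / 3.71 = 11225 m.
ln(629/442) = ln(1.4231) = 0.35284.
Δz = 11225 × 0.35284 = 3960.6 m.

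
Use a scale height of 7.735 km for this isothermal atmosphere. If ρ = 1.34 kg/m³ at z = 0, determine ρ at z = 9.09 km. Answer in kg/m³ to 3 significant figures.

In an isothermal atmosphere, density decays like pressure: ρ = ρ₀ exp(−z/H).
z/H = 9090.0/7735.0 = 1.1752; exp(−1.1752) = 0.30876.
ρ = 1.34 × 0.30876 = 0.41374 kg/m³.

ρ ≈ 0.414 kg/m³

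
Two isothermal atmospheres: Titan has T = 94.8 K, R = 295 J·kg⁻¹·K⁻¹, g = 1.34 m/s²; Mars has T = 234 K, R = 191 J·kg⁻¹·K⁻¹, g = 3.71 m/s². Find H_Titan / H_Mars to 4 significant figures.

H_Titan/H_Mars ≈ 1.732

H = RT/g for each body.
H_Titan = 295 × 94.8 / 1.34 = 20870 m.
H_Mars = 191 × 234 / 3.71 = 12047 m.
H_Titan/H_Mars = 20870/12047 = 1.7324.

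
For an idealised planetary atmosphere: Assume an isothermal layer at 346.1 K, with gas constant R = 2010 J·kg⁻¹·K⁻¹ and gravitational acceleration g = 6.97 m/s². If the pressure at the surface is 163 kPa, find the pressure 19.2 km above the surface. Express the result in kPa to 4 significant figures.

Scale height: H = RT/g = 2010 × 346.1 / 6.97 = 99808 m.
Barometric formula: P = P₀ exp(−z/H).
z/H = 19200/99808 = 0.19237; exp(−0.19237) = 0.82500.
P = 163 × 0.82500 = 134.47 kPa.

P ≈ 134.5 kPa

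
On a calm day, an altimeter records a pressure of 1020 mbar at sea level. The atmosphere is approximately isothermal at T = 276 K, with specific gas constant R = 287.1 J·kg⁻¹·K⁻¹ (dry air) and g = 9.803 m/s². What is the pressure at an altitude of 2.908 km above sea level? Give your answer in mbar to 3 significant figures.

P ≈ 712 mbar

Scale height: H = RT/g = 287.1 × 276 / 9.803 = 8083.2 m.
Barometric formula: P = P₀ exp(−z/H).
z/H = 2908.0/8083.2 = 0.35976; exp(−0.35976) = 0.69784.
P = 1020 × 0.69784 = 711.80 mbar.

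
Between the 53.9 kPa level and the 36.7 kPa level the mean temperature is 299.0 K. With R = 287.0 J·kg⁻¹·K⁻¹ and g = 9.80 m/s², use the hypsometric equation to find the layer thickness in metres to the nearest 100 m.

Δz ≈ 3400 m

Hypsometric equation: Δz = (R T̄/g) ln(P₁/P₂).
R T̄/g = 287.0 × 299.0 / 9.80 = 8756.4 m.
ln(53.9/36.7) = ln(1.4687) = 0.38438.
Δz = 8756.4 × 0.38438 = 3365.8 m.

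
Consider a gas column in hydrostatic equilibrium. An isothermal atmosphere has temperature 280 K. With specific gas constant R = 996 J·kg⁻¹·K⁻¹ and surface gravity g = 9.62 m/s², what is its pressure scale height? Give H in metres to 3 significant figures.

The scale height of an isothermal atmosphere is H = RT/g.
H = 996 × 280 / 9.62 = 278880/9.62 = 28990 m.

H ≈ 29000 m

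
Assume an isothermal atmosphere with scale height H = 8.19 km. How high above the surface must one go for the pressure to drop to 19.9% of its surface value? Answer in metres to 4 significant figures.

z ≈ 13220 m

Set P/P₀ = exp(−z/H) = 0.199, so z = −H ln(0.199).
−ln(0.199) = 1.6145; z = 8190.0 × 1.6145 = 13223 m.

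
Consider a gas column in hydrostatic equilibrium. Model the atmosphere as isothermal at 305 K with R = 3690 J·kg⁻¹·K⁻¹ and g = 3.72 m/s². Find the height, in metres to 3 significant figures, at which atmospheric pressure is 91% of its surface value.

z ≈ 28500 m

Scale height: H = RT/g = 3690 × 305 / 3.72 = 302540 m.
Set P/P₀ = exp(−z/H) = 0.91, so z = −H ln(0.91).
−ln(0.91) = 0.094311; z = 302540 × 0.094311 = 28533 m.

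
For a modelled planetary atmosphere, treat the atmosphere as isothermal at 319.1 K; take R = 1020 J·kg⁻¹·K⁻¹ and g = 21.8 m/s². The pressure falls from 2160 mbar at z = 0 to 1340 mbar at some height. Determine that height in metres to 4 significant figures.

z ≈ 7128 m

Scale height: H = RT/g = 1020 × 319.1 / 21.8 = 14930 m.
Invert the barometric formula: z = H ln(P₀/P).
P₀/P = 2160/1340 = 1.6119; ln(1.6119) = 0.47741.
z = 14930 × 0.47741 = 7127.7 m.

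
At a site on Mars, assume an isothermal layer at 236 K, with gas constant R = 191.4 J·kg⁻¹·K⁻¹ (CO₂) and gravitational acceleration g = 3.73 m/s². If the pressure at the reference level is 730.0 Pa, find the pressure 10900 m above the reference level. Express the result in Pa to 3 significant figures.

P ≈ 297 Pa

Scale height: H = RT/g = 191.4 × 236 / 3.73 = 12110 m.
Barometric formula: P = P₀ exp(−z/H).
z/H = 10900/12110 = 0.90008; exp(−0.90008) = 0.40654.
P = 730.0 × 0.40654 = 296.77 Pa.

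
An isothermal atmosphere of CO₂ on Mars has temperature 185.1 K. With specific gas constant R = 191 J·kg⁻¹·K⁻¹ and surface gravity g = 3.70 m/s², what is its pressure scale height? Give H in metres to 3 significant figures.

H ≈ 9560 m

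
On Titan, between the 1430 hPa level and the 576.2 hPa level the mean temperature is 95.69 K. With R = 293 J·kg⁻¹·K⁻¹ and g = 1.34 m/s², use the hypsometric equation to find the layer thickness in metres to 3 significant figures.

Hypsometric equation: Δz = (R T̄/g) ln(P₁/P₂).
R T̄/g = 293 × 95.69 / 1.34 = 20923 m.
ln(1430/576.2) = ln(2.4818) = 0.90898.
Δz = 20923 × 0.90898 = 19019 m.

Δz ≈ 19000 m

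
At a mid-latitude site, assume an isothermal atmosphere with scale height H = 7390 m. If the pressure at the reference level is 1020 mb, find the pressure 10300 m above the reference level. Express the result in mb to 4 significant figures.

P ≈ 253.1 mb

Barometric formula: P = P₀ exp(−z/H).
z/H = 10300/7390.0 = 1.3938; exp(−1.3938) = 0.24813.
P = 1020 × 0.24813 = 253.09 mb.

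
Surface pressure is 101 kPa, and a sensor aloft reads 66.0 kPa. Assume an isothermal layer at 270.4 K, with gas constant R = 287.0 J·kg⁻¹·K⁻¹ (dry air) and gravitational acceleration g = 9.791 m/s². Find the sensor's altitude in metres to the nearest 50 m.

Scale height: H = RT/g = 287.0 × 270.4 / 9.791 = 7926.1 m.
Invert the barometric formula: z = H ln(P₀/P).
P₀/P = 101/66.0 = 1.5303; ln(1.5303) = 0.42546.
z = 7926.1 × 0.42546 = 3372.2 m.

z ≈ 3350 m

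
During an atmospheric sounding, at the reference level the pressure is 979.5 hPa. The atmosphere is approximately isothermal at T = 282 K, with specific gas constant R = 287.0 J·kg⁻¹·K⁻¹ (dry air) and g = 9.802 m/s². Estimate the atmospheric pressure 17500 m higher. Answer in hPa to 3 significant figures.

P ≈ 118 hPa

Scale height: H = RT/g = 287.0 × 282 / 9.802 = 8256.9 m.
Barometric formula: P = P₀ exp(−z/H).
z/H = 17500/8256.9 = 2.1194; exp(−2.1194) = 0.12010.
P = 979.5 × 0.12010 = 117.64 hPa.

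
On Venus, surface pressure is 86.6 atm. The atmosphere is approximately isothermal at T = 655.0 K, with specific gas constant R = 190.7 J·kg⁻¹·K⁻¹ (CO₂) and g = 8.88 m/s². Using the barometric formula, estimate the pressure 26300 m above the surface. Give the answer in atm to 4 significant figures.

Scale height: H = RT/g = 190.7 × 655.0 / 8.88 = 14066 m.
Barometric formula: P = P₀ exp(−z/H).
z/H = 26300/14066 = 1.8698; exp(−1.8698) = 0.15415.
P = 86.6 × 0.15415 = 13.349 atm.

P ≈ 13.35 atm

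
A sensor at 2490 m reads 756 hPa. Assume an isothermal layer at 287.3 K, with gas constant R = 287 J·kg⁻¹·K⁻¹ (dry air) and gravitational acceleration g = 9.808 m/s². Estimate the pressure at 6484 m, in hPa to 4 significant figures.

P ≈ 470.1 hPa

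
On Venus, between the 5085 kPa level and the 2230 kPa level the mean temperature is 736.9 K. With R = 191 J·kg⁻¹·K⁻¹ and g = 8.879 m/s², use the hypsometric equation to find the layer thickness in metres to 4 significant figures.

Hypsometric equation: Δz = (R T̄/g) ln(P₁/P₂).
R T̄/g = 191 × 736.9 / 8.879 = 15852 m.
ln(5085/2230) = ln(2.2803) = 0.82431.
Δz = 15852 × 0.82431 = 13067 m.

Δz ≈ 13070 m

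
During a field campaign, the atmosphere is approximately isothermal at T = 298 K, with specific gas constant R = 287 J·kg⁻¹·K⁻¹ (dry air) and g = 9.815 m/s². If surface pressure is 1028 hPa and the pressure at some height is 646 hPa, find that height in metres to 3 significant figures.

Scale height: H = RT/g = 287 × 298 / 9.815 = 8713.8 m.
Invert the barometric formula: z = H ln(P₀/P).
P₀/P = 1028/646 = 1.5913; ln(1.5913) = 0.46455.
z = 8713.8 × 0.46455 = 4048.0 m.

z ≈ 4050 m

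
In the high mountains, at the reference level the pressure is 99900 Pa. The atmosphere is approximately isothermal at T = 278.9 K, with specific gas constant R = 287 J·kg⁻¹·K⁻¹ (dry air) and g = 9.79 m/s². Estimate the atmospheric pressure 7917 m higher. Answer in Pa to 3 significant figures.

Scale height: H = RT/g = 287 × 278.9 / 9.79 = 8176.1 m.
Barometric formula: P = P₀ exp(−z/H).
z/H = 7917.0/8176.1 = 0.96831; exp(−0.96831) = 0.37972.
P = 99900 × 0.37972 = 37934 Pa.

P ≈ 37900 Pa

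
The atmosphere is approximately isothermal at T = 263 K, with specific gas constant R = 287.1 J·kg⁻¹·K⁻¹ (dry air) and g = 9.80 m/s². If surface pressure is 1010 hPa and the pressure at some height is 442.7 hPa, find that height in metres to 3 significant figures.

z ≈ 6360 m

Scale height: H = RT/g = 287.1 × 263 / 9.80 = 7704.8 m.
Invert the barometric formula: z = H ln(P₀/P).
P₀/P = 1010/442.7 = 2.2815; ln(2.2815) = 0.82483.
z = 7704.8 × 0.82483 = 6355.2 m.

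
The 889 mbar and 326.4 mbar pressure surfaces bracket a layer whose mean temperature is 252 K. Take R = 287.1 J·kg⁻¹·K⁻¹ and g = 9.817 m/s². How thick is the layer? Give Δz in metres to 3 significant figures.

Δz ≈ 7380 m

Hypsometric equation: Δz = (R T̄/g) ln(P₁/P₂).
R T̄/g = 287.1 × 252 / 9.817 = 7369.8 m.
ln(889/326.4) = ln(2.7237) = 1.0020.
Δz = 7369.8 × 1.0020 = 7384.5 m.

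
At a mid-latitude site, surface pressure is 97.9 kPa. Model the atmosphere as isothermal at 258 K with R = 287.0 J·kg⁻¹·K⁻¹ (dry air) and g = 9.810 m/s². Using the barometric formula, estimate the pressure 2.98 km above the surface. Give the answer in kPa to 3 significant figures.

P ≈ 66.0 kPa

Scale height: H = RT/g = 287.0 × 258 / 9.810 = 7548.0 m.
Barometric formula: P = P₀ exp(−z/H).
z/H = 2980.0/7548.0 = 0.39481; exp(−0.39481) = 0.67381.
P = 97.9 × 0.67381 = 65.966 kPa.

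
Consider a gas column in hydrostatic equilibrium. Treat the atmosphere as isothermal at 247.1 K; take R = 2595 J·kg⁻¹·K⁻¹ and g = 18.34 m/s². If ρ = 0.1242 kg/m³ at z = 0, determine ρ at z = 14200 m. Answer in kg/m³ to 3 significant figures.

ρ ≈ 0.0827 kg/m³

Scale height: H = RT/g = 2595 × 247.1 / 18.34 = 34963 m.
In an isothermal atmosphere, density decays like pressure: ρ = ρ₀ exp(−z/H).
z/H = 14200/34963 = 0.40614; exp(−0.40614) = 0.66622.
ρ = 0.1242 × 0.66622 = 0.082745 kg/m³.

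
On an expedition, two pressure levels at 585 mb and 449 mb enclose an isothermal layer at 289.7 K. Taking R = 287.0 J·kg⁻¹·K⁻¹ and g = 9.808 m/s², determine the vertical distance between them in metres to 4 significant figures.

Hypsometric equation: Δz = (R T̄/g) ln(P₁/P₂).
R T̄/g = 287.0 × 289.7 / 9.808 = 8477.2 m.
ln(585/449) = ln(1.3029) = 0.26459.
Δz = 8477.2 × 0.26459 = 2243.0 m.

Δz ≈ 2243 m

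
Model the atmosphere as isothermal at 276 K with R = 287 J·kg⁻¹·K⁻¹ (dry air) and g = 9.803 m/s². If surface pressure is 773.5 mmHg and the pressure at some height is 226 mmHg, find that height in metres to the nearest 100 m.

Scale height: H = RT/g = 287 × 276 / 9.803 = 8080.4 m.
Invert the barometric formula: z = H ln(P₀/P).
P₀/P = 773.5/226 = 3.4226; ln(3.4226) = 1.2304.
z = 8080.4 × 1.2304 = 9942.1 m.

z ≈ 9900 m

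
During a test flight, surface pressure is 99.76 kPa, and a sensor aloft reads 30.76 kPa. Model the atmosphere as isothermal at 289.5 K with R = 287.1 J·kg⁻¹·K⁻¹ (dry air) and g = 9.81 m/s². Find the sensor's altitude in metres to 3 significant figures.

Scale height: H = RT/g = 287.1 × 289.5 / 9.81 = 8472.5 m.
Invert the barometric formula: z = H ln(P₀/P).
P₀/P = 99.76/30.76 = 3.2432; ln(3.2432) = 1.1766.
z = 8472.5 × 1.1766 = 9968.7 m.

z ≈ 9970 m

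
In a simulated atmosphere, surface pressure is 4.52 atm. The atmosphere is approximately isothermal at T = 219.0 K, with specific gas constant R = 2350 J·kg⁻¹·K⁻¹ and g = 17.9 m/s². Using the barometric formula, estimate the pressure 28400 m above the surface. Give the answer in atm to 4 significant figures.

P ≈ 1.683 atm

Scale height: H = RT/g = 2350 × 219.0 / 17.9 = 28751 m.
Barometric formula: P = P₀ exp(−z/H).
z/H = 28400/28751 = 0.98779; exp(−0.98779) = 0.37240.
P = 4.52 × 0.37240 = 1.6832 atm.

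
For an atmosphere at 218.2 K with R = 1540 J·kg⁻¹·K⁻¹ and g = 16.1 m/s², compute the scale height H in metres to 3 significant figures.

The scale height of an isothermal atmosphere is H = RT/g.
H = 1540 × 218.2 / 16.1 = 336030/16.1 = 20871 m.

H ≈ 20900 m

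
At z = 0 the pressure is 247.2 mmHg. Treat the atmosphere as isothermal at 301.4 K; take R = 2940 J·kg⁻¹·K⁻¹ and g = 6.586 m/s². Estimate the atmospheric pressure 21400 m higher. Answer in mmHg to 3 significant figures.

Scale height: H = RT/g = 2940 × 301.4 / 6.586 = 134550 m.
Barometric formula: P = P₀ exp(−z/H).
z/H = 21400/134550 = 0.15905; exp(−0.15905) = 0.85295.
P = 247.2 × 0.85295 = 210.85 mmHg.

P ≈ 211 mmHg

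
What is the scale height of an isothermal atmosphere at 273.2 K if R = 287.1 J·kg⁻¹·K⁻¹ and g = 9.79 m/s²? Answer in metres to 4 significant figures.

H ≈ 8012 m

The scale height of an isothermal atmosphere is H = RT/g.
H = 287.1 × 273.2 / 9.79 = 78436/9.79 = 8011.8 m.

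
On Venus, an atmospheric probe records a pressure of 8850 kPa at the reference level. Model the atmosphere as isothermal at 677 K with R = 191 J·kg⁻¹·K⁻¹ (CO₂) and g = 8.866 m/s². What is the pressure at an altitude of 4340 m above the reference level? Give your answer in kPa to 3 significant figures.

Scale height: H = RT/g = 191 × 677 / 8.866 = 14585 m.
Barometric formula: P = P₀ exp(−z/H).
z/H = 4340.0/14585 = 0.29757; exp(−0.29757) = 0.74262.
P = 8850 × 0.74262 = 6572.2 kPa.

P ≈ 6570 kPa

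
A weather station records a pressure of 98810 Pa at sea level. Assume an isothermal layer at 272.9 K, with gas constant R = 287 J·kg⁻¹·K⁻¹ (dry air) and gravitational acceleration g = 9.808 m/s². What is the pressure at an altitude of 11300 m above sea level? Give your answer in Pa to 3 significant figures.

Scale height: H = RT/g = 287 × 272.9 / 9.808 = 7985.6 m.
Barometric formula: P = P₀ exp(−z/H).
z/H = 11300/7985.6 = 1.4150; exp(−1.4150) = 0.24293.
P = 98810 × 0.24293 = 24004 Pa.

P ≈ 24000 Pa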